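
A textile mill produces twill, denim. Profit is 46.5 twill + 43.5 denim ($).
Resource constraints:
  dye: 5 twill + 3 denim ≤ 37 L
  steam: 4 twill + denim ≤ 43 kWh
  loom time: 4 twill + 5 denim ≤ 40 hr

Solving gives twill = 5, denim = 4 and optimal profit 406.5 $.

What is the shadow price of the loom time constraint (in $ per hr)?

Binding: dye and loom time. Non-binding: steam (19 unused).
Since steam is not tight, its dual is 0.
Dual feasibility on the basic columns requires 5·y_dye + 4·y_loom time = 46.5, 3·y_dye + 5·y_loom time = 43.5.
→ y_dye = 4.5 and y_loom time = 6.
Shadow price of loom time = 6.

6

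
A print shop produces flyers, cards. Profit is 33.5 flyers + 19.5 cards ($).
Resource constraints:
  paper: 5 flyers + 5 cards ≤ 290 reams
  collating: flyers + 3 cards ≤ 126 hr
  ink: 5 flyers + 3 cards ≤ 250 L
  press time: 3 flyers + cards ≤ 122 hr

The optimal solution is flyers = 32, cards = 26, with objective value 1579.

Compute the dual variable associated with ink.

0

Check each constraint at x*: paper 290/290 (tight); collating 110/126 (slack 16); ink 238/250 (slack 12); press time 122/122 (tight).
By complementary slackness, y = 0 for the non-binding constraints.
The binding rows give the dual system: 5·y_paper + 3·y_press time = 33.5 and 5·y_paper + 1·y_press time = 19.5.
This yields shadow prices y_paper = 2.5, y_press time = 7.
Shadow price of ink = 0.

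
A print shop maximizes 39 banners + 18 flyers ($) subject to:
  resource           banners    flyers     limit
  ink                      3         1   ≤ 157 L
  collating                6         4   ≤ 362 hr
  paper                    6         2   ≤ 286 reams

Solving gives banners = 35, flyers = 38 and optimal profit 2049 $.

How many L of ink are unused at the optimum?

14

ink used = 3·35 + 1·38 = 143; slack = 157 − 143 = 14.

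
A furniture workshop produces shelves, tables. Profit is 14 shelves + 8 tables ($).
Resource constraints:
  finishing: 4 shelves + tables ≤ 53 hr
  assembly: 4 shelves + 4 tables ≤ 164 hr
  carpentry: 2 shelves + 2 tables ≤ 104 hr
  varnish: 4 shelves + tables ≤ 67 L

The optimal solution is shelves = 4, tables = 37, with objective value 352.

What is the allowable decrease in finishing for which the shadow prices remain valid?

Binding constraints: finishing, assembly. The basis is B = [[4,1],[4,4]] with det 12.
Per unit decrease in finishing, x* moves by d = (-0.3333, 0.3333).
The basis stays optimal until shelves reaches 0; allowable decrease = 12 hr.

12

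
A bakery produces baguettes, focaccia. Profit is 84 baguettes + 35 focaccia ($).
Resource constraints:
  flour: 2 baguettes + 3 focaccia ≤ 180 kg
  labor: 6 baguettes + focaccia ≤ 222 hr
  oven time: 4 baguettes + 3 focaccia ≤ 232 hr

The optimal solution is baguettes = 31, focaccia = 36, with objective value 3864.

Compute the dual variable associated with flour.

At the optimum: flour uses 170 of 180 (slack = 10); labor uses 222 of 222 (binding); oven time uses 232 of 232 (binding).
Since flour is not tight, its dual is 0.
Dual feasibility on the basic columns requires 6·y_labor + 4·y_oven time = 84, 1·y_labor + 3·y_oven time = 35.
This yields shadow prices y_labor = 8, y_oven time = 9.
Shadow price of flour = 0.

0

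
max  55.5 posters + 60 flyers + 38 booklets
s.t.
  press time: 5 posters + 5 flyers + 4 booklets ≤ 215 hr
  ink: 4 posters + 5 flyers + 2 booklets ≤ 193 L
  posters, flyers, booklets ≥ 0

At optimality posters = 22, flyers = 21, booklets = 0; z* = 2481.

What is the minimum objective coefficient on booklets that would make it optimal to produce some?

39

At the optimum: press time uses 215 of 215 (binding); ink uses 193 of 193 (binding).
From A_Bᵀ y = c: 5·y_press time + 4·y_ink = 55.5; 5·y_press time + 5·y_ink = 60.
Solving: y_press time = 7.5, y_ink = 4.5.
booklets enters the basis when its profit ≥ yᵀa₃ = 7.5·4 + 4.5·2 = 39.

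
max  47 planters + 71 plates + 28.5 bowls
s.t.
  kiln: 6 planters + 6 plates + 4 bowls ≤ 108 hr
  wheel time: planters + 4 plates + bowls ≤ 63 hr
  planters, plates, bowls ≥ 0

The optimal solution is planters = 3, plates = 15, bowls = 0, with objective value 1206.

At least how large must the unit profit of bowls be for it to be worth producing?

34

At the optimum: kiln uses 108 of 108 (binding); wheel time uses 63 of 63 (binding).
Dual feasibility on the basic columns requires 6·y_kiln + 1·y_wheel time = 47, 6·y_kiln + 4·y_wheel time = 71.
Solving: y_kiln = 6.5, y_wheel time = 8.
bowls enters the basis when its profit ≥ yᵀa₃ = 6.5·4 + 8·1 = 34.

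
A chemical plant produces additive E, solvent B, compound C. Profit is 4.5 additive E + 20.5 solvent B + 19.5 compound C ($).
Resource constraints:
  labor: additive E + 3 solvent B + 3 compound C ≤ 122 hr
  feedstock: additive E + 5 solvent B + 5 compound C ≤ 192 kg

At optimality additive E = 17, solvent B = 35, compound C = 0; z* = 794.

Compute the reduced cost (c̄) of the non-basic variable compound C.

-1

At the optimum: labor uses 122 of 122 (binding); feedstock uses 192 of 192 (binding).
From A_Bᵀ y = c: 1·y_labor + 1·y_feedstock = 4.5; 3·y_labor + 5·y_feedstock = 20.5.
→ y_labor = 1 and y_feedstock = 3.5.
Reduced cost of compound C: c₃ − yᵀa₃ = 19.5 − (1·3 + 3.5·5) = 19.5 − 20.5 = -1.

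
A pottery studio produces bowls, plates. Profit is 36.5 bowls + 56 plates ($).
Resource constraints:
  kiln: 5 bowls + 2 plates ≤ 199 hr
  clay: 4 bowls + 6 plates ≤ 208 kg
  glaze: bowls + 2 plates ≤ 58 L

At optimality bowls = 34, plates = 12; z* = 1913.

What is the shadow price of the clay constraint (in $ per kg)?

Check each constraint at x*: kiln 194/199 (slack 5); clay 208/208 (tight); glaze 58/58 (tight).
Slack constraints have shadow price 0 (complementary slackness).
Dual feasibility on the basic columns requires 4·y_clay + 1·y_glaze = 36.5, 6·y_clay + 2·y_glaze = 56.
This yields shadow prices y_clay = 8.5, y_glaze = 2.5.
Shadow price of clay = 8.5.

8.5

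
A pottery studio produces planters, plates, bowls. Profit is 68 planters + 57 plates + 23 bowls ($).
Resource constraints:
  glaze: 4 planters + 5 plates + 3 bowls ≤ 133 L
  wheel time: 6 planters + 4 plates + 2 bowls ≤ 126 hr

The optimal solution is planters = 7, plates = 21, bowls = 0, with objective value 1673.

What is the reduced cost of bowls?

-8

At the optimum: glaze uses 133 of 133 (binding); wheel time uses 126 of 126 (binding).
Dual feasibility on the basic columns requires 4·y_glaze + 6·y_wheel time = 68, 5·y_glaze + 4·y_wheel time = 57.
→ y_glaze = 5 and y_wheel time = 8.
Reduced cost of bowls: c₃ − yᵀa₃ = 23 − (5·3 + 8·2) = 23 − 31 = -8.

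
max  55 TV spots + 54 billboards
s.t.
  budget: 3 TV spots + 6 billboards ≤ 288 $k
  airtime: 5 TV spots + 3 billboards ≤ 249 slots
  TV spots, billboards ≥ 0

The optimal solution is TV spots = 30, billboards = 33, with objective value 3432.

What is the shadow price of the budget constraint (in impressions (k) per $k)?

Both budget and airtime are binding at x*.
The binding rows give the dual system: 3·y_budget + 5·y_airtime = 55 and 6·y_budget + 3·y_airtime = 54.
This yields shadow prices y_budget = 5, y_airtime = 8.
Shadow price of budget = 5.

5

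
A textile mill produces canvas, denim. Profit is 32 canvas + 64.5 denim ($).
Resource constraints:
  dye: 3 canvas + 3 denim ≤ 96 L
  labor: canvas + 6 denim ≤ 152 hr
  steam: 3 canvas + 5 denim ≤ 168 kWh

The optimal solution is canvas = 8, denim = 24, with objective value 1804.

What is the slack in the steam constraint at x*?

24

steam used = 3·8 + 5·24 = 144; slack = 168 − 144 = 24.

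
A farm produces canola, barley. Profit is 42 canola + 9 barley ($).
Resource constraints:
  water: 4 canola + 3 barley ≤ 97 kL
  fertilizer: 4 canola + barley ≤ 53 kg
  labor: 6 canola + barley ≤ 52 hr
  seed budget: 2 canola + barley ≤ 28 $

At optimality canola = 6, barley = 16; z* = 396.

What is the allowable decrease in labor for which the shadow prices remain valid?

24

Binding constraints: labor, seed budget. The basis is B = [[6,1],[2,1]] with det 4.
Per unit decrease in labor, x* moves by d = (-0.25, 0.5).
The basis stays optimal until canola reaches 0; allowable decrease = 24 hr.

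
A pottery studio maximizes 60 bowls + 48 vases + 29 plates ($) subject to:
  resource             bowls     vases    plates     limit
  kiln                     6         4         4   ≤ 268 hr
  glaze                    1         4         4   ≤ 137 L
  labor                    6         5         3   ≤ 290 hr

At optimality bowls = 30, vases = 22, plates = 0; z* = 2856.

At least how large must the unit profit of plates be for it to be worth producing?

Binding: kiln and labor. Non-binding: glaze (19 unused).
By complementary slackness, y = 0 for the non-binding constraint.
From A_Bᵀ y = c: 6·y_kiln + 6·y_labor = 60; 4·y_kiln + 5·y_labor = 48.
This yields shadow prices y_kiln = 2, y_labor = 8.
plates enters the basis when its profit ≥ yᵀa₃ = 2·4 + 8·3 = 32.

32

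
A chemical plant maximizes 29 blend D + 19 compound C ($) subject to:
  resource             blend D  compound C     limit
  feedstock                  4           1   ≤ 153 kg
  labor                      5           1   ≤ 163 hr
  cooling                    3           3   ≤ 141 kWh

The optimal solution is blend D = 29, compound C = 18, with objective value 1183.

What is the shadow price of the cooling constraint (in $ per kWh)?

Check each constraint at x*: feedstock 134/153 (slack 19); labor 163/163 (tight); cooling 141/141 (tight).
Slack constraints have shadow price 0 (complementary slackness).
From A_Bᵀ y = c: 5·y_labor + 3·y_cooling = 29; 1·y_labor + 3·y_cooling = 19.
This yields shadow prices y_labor = 2.5, y_cooling = 5.5.
Shadow price of cooling = 5.5.

5.5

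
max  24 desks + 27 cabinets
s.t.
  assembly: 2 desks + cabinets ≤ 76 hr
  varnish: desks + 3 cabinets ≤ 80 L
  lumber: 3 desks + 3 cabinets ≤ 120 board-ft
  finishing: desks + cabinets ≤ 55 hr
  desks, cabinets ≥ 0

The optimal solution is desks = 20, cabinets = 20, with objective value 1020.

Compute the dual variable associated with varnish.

Check each constraint at x*: assembly 60/76 (slack 16); varnish 80/80 (tight); lumber 120/120 (tight); finishing 40/55 (slack 15).
Since assembly, finishing are not tight, their duals are 0.
From A_Bᵀ y = c: 1·y_varnish + 3·y_lumber = 24; 3·y_varnish + 3·y_lumber = 27.
This yields shadow prices y_varnish = 1.5, y_lumber = 7.5.
Shadow price of varnish = 1.5.

1.5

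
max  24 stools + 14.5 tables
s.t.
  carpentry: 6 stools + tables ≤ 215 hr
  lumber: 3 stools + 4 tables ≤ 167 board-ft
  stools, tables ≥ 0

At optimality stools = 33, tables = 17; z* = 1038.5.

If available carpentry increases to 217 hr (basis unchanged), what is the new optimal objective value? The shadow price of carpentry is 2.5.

Δb = 2, so new z* = 1038.5 + (2.5)·(2) = 1038.5 + 5 = 1043.5.

1043.5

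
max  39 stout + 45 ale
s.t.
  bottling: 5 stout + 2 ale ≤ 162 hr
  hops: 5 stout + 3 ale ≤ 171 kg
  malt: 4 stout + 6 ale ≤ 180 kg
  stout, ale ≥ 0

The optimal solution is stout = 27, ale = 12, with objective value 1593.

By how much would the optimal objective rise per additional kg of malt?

Binding: hops and malt. Non-binding: bottling (3 unused).
By complementary slackness, y = 0 for the non-binding constraint.
From A_Bᵀ y = c: 5·y_hops + 4·y_malt = 39; 3·y_hops + 6·y_malt = 45.
Solving: y_hops = 3, y_malt = 6.
Shadow price of malt = 6.

6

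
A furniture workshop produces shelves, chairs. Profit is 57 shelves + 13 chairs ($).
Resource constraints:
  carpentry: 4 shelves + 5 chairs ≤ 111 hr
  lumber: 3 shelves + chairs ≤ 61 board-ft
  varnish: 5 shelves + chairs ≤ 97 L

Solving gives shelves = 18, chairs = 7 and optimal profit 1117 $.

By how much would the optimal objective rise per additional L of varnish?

Check each constraint at x*: carpentry 107/111 (slack 4); lumber 61/61 (tight); varnish 97/97 (tight).
Since carpentry is not tight, its dual is 0.
The binding rows give the dual system: 3·y_lumber + 5·y_varnish = 57 and 1·y_lumber + 1·y_varnish = 13.
Solving: y_lumber = 4, y_varnish = 9.
Shadow price of varnish = 9.

9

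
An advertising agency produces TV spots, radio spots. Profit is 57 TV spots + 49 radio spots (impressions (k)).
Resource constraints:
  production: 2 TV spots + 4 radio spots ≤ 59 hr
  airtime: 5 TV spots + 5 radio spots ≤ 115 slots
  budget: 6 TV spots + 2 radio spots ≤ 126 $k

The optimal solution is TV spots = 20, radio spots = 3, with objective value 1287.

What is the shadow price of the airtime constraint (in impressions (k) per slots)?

Binding: airtime and budget. Non-binding: production (7 unused).
Slack constraints have shadow price 0 (complementary slackness).
From A_Bᵀ y = c: 5·y_airtime + 6·y_budget = 57; 5·y_airtime + 2·y_budget = 49.
This yields shadow prices y_airtime = 9, y_budget = 2.
Shadow price of airtime = 9.

9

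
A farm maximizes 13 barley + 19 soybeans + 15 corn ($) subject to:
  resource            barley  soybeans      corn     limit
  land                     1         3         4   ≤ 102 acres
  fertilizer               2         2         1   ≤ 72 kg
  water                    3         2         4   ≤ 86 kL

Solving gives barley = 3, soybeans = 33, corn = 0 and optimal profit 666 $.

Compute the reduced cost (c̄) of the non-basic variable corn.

Binding: land and fertilizer. Non-binding: water (11 unused).
Slack constraints have shadow price 0 (complementary slackness).
The binding rows give the dual system: 1·y_land + 2·y_fertilizer = 13 and 3·y_land + 2·y_fertilizer = 19.
→ y_land = 3 and y_fertilizer = 5.
Reduced cost of corn: c₃ − yᵀa₃ = 15 − (3·4 + 5·1) = 15 − 17 = -2.

-2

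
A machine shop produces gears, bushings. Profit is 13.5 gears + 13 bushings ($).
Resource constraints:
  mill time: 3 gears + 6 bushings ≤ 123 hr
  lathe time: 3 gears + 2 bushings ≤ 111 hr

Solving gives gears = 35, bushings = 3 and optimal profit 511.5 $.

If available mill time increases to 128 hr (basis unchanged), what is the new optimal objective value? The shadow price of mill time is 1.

516.5

Δb = 5, so new z* = 511.5 + (1)·(5) = 511.5 + 5 = 516.5.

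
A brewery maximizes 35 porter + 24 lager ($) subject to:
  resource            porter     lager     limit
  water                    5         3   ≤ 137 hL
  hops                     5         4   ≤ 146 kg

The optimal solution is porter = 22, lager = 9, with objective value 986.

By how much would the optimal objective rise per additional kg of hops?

At the optimum: water uses 137 of 137 (binding); hops uses 146 of 146 (binding).
From A_Bᵀ y = c: 5·y_water + 5·y_hops = 35; 3·y_water + 4·y_hops = 24.
→ y_water = 4 and y_hops = 3.
Shadow price of hops = 3.

3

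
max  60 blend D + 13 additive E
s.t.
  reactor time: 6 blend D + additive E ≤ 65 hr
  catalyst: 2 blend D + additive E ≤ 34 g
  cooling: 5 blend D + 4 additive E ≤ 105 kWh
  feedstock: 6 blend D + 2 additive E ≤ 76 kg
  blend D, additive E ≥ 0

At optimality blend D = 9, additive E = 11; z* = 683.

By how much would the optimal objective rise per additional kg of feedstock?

At the optimum: reactor time uses 65 of 65 (binding); catalyst uses 29 of 34 (slack = 5); cooling uses 89 of 105 (slack = 16); feedstock uses 76 of 76 (binding).
By complementary slackness, y = 0 for the non-binding constraints.
The binding rows give the dual system: 6·y_reactor time + 6·y_feedstock = 60 and 1·y_reactor time + 2·y_feedstock = 13.
→ y_reactor time = 7 and y_feedstock = 3.
Shadow price of feedstock = 3.

3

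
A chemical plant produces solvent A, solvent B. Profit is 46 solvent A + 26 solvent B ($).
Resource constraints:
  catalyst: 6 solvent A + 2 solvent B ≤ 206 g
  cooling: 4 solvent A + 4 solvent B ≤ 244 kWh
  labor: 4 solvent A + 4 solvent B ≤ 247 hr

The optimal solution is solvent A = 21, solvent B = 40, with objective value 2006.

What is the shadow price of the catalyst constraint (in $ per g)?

Binding: catalyst and cooling. Non-binding: labor (3 unused).
By complementary slackness, y = 0 for the non-binding constraint.
From A_Bᵀ y = c: 6·y_catalyst + 4·y_cooling = 46; 2·y_catalyst + 4·y_cooling = 26.
This yields shadow prices y_catalyst = 5, y_cooling = 4.
Shadow price of catalyst = 5.

5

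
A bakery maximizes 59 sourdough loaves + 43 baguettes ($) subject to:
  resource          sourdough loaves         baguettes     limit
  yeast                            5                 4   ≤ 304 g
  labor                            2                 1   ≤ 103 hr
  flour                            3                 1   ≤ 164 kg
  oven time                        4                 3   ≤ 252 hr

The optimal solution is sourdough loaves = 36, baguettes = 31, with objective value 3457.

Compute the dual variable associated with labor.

7

Binding: yeast and labor. Non-binding: flour (25 unused), oven time (15 unused).
By complementary slackness, y = 0 for the non-binding constraints.
The binding rows give the dual system: 5·y_yeast + 2·y_labor = 59 and 4·y_yeast + 1·y_labor = 43.
Solving: y_yeast = 9, y_labor = 7.
Shadow price of labor = 7.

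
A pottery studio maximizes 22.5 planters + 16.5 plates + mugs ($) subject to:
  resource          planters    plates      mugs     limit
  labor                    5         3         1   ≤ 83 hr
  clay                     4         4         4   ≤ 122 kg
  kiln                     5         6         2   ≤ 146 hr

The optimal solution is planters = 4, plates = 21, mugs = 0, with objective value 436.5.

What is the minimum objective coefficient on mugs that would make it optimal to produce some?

At the optimum: labor uses 83 of 83 (binding); clay uses 100 of 122 (slack = 22); kiln uses 146 of 146 (binding).
By complementary slackness, y = 0 for the non-binding constraint.
From A_Bᵀ y = c: 5·y_labor + 5·y_kiln = 22.5; 3·y_labor + 6·y_kiln = 16.5.
→ y_labor = 3.5 and y_kiln = 1.
mugs enters the basis when its profit ≥ yᵀa₃ = 3.5·1 + 1·2 = 5.5.

5.5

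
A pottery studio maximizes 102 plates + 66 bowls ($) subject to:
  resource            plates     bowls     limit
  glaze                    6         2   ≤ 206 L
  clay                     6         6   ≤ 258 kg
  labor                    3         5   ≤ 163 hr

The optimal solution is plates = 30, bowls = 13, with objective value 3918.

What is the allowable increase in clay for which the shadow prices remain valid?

Binding constraints: glaze, clay. The basis is B = [[6,2],[6,6]] with det 24.
Per unit increase in clay, x* moves by d = (-0.0833, 0.25).
The basis stays optimal until labor becomes binding; allowable increase = 8 kg.

8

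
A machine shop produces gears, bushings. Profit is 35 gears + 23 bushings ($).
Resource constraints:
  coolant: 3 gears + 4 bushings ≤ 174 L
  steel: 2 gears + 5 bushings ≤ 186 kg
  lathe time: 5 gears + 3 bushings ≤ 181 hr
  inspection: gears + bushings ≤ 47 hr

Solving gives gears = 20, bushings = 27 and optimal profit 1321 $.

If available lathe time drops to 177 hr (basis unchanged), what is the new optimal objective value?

At the optimum: coolant uses 168 of 174 (slack = 6); steel uses 175 of 186 (slack = 11); lathe time uses 181 of 181 (binding); inspection uses 47 of 47 (binding).
Since coolant, steel are not tight, their duals are 0.
The binding rows give the dual system: 5·y_lathe time + 1·y_inspection = 35 and 3·y_lathe time + 1·y_inspection = 23.
Solving: y_lathe time = 6, y_inspection = 5.
Δz = y_lathe time·Δb = 6 × (-4) = -24, so new z* = 1321 − 24 = 1297.

1297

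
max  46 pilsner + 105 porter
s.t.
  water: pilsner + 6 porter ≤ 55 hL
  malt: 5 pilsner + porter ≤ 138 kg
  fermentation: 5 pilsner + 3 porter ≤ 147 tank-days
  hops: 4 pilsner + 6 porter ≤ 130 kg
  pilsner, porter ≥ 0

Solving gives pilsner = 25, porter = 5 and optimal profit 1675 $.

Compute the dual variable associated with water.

8

Check each constraint at x*: water 55/55 (tight); malt 130/138 (slack 8); fermentation 140/147 (slack 7); hops 130/130 (tight).
By complementary slackness, y = 0 for the non-binding constraints.
The binding rows give the dual system: 1·y_water + 4·y_hops = 46 and 6·y_water + 6·y_hops = 105.
→ y_water = 8 and y_hops = 9.5.
Shadow price of water = 8.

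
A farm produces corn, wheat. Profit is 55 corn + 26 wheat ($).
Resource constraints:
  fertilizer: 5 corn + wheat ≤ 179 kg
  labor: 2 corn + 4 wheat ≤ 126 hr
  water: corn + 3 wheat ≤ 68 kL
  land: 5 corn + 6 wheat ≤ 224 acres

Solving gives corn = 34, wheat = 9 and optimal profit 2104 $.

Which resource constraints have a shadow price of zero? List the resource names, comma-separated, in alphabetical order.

labor, water

fertilizer: 179/179 (binding)
labor: 104/126 (slack 22)
water: 61/68 (slack 7)
land: 224/224 (binding)
By complementary slackness, a constraint with positive slack has shadow price 0 → labor, water.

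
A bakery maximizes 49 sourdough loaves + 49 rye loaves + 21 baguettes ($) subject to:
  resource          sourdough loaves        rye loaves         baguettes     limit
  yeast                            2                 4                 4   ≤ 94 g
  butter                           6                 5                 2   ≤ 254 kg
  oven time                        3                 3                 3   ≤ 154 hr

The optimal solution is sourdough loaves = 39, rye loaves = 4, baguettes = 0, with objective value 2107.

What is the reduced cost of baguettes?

-7

Check each constraint at x*: yeast 94/94 (tight); butter 254/254 (tight); oven time 129/154 (slack 25).
Since oven time is not tight, its dual is 0.
Dual feasibility on the basic columns requires 2·y_yeast + 6·y_butter = 49, 4·y_yeast + 5·y_butter = 49.
Solving: y_yeast = 3.5, y_butter = 7.
Reduced cost of baguettes: c₃ − yᵀa₃ = 21 − (3.5·4 + 7·2) = 21 − 28 = -7.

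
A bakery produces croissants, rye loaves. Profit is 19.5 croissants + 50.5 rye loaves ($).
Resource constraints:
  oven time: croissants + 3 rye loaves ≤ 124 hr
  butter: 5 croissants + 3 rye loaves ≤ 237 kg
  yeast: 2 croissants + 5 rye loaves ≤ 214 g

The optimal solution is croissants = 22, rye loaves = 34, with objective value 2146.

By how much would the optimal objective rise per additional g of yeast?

At the optimum: oven time uses 124 of 124 (binding); butter uses 212 of 237 (slack = 25); yeast uses 214 of 214 (binding).
By complementary slackness, y = 0 for the non-binding constraint.
The binding rows give the dual system: 1·y_oven time + 2·y_yeast = 19.5 and 3·y_oven time + 5·y_yeast = 50.5.
Solving: y_oven time = 3.5, y_yeast = 8.
Shadow price of yeast = 8.

8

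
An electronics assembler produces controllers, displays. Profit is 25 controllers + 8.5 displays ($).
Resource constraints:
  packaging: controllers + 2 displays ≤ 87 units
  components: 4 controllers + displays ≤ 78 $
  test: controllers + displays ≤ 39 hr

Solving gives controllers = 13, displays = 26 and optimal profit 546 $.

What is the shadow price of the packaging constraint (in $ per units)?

0

Binding: components and test. Non-binding: packaging (22 unused).
Slack constraints have shadow price 0 (complementary slackness).
Dual feasibility on the basic columns requires 4·y_components + 1·y_test = 25, 1·y_components + 1·y_test = 8.5.
This yields shadow prices y_components = 5.5, y_test = 3.
Shadow price of packaging = 0.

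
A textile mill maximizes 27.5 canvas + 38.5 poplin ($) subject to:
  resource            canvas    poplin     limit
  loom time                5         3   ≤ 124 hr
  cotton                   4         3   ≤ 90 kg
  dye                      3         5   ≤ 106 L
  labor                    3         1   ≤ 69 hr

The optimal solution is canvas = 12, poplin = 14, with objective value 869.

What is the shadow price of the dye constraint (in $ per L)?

6.5

Check each constraint at x*: loom time 102/124 (slack 22); cotton 90/90 (tight); dye 106/106 (tight); labor 50/69 (slack 19).
Since loom time, labor are not tight, their duals are 0.
The binding rows give the dual system: 4·y_cotton + 3·y_dye = 27.5 and 3·y_cotton + 5·y_dye = 38.5.
→ y_cotton = 2 and y_dye = 6.5.
Shadow price of dye = 6.5.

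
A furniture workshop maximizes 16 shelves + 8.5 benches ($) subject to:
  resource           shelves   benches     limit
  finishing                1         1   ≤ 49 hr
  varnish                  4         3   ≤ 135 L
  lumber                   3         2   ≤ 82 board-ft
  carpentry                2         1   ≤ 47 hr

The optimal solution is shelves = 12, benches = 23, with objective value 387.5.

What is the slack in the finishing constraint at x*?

finishing used = 1·12 + 1·23 = 35; slack = 49 − 35 = 14.

14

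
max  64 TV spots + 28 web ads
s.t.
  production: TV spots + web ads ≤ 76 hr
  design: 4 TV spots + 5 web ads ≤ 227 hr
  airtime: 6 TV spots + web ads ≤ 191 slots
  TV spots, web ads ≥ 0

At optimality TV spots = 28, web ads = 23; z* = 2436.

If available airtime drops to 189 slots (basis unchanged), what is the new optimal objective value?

Binding: design and airtime. Non-binding: production (25 unused).
Since production is not tight, its dual is 0.
From A_Bᵀ y = c: 4·y_design + 6·y_airtime = 64; 5·y_design + 1·y_airtime = 28.
Solving: y_design = 4, y_airtime = 8.
Δz = y_airtime·Δb = 8 × (-2) = -16, so new z* = 2436 − 16 = 2420.

2420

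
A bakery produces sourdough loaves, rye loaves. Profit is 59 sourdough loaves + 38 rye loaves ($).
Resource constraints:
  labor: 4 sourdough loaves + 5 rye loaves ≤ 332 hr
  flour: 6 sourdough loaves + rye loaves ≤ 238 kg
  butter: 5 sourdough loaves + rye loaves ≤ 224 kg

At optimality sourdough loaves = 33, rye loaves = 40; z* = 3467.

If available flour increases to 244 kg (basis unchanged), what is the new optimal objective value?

At the optimum: labor uses 332 of 332 (binding); flour uses 238 of 238 (binding); butter uses 205 of 224 (slack = 19).
Since butter is not tight, its dual is 0.
The binding rows give the dual system: 4·y_labor + 6·y_flour = 59 and 5·y_labor + 1·y_flour = 38.
→ y_labor = 6.5 and y_flour = 5.5.
Δz = y_flour·Δb = 5.5 × (6) = 33, so new z* = 3467 + 33 = 3500.

3500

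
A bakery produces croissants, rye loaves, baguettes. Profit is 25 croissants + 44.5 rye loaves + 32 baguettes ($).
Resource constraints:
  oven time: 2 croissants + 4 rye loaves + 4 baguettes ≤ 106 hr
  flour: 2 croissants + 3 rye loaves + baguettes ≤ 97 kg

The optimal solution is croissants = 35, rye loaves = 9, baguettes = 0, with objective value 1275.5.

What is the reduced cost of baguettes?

-1.5

Check each constraint at x*: oven time 106/106 (tight); flour 97/97 (tight).
Dual feasibility on the basic columns requires 2·y_oven time + 2·y_flour = 25, 4·y_oven time + 3·y_flour = 44.5.
→ y_oven time = 7 and y_flour = 5.5.
Reduced cost of baguettes: c₃ − yᵀa₃ = 32 − (7·4 + 5.5·1) = 32 − 33.5 = -1.5.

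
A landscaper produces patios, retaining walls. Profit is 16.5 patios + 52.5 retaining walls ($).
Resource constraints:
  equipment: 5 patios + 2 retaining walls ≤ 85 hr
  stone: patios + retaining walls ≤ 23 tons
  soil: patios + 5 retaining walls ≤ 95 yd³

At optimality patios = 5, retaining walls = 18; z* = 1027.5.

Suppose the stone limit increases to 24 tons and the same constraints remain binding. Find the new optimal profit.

Check each constraint at x*: equipment 61/85 (slack 24); stone 23/23 (tight); soil 95/95 (tight).
Since equipment is not tight, its dual is 0.
Dual feasibility on the basic columns requires 1·y_stone + 1·y_soil = 16.5, 1·y_stone + 5·y_soil = 52.5.
This yields shadow prices y_stone = 7.5, y_soil = 9.
Δz = y_stone·Δb = 7.5 × (1) = 7.5, so new z* = 1027.5 + 7.5 = 1035.

1035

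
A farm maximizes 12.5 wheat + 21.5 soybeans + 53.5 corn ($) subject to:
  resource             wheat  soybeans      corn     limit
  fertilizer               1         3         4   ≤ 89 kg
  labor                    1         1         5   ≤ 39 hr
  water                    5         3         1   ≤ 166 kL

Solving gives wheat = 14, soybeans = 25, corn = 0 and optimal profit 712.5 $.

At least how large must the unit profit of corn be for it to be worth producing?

At the optimum: fertilizer uses 89 of 89 (binding); labor uses 39 of 39 (binding); water uses 145 of 166 (slack = 21).
Since water is not tight, its dual is 0.
The binding rows give the dual system: 1·y_fertilizer + 1·y_labor = 12.5 and 3·y_fertilizer + 1·y_labor = 21.5.
Solving: y_fertilizer = 4.5, y_labor = 8.
corn enters the basis when its profit ≥ yᵀa₃ = 4.5·4 + 8·5 = 58.

58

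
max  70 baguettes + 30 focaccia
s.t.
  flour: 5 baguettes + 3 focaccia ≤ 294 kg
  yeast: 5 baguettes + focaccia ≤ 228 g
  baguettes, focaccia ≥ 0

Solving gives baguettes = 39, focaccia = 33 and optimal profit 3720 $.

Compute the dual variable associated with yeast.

Check each constraint at x*: flour 294/294 (tight); yeast 228/228 (tight).
From A_Bᵀ y = c: 5·y_flour + 5·y_yeast = 70; 3·y_flour + 1·y_yeast = 30.
Solving: y_flour = 8, y_yeast = 6.
Shadow price of yeast = 6.

6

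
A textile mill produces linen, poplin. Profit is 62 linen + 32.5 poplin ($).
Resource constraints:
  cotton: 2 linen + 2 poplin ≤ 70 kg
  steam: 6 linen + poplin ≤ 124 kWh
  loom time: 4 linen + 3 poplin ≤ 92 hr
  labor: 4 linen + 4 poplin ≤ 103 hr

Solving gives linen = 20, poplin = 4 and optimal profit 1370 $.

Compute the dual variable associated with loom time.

Binding: steam and loom time. Non-binding: cotton (22 unused), labor (7 unused).
Since cotton, labor are not tight, their duals are 0.
Dual feasibility on the basic columns requires 6·y_steam + 4·y_loom time = 62, 1·y_steam + 3·y_loom time = 32.5.
Solving: y_steam = 4, y_loom time = 9.5.
Shadow price of loom time = 9.5.

9.5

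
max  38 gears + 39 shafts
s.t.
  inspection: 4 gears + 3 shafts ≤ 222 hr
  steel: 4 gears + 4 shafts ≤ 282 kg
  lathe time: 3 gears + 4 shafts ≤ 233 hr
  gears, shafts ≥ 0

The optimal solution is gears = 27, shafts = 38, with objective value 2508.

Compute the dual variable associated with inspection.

5

At the optimum: inspection uses 222 of 222 (binding); steel uses 260 of 282 (slack = 22); lathe time uses 233 of 233 (binding).
Since steel is not tight, its dual is 0.
From A_Bᵀ y = c: 4·y_inspection + 3·y_lathe time = 38; 3·y_inspection + 4·y_lathe time = 39.
Solving: y_inspection = 5, y_lathe time = 6.
Shadow price of inspection = 5.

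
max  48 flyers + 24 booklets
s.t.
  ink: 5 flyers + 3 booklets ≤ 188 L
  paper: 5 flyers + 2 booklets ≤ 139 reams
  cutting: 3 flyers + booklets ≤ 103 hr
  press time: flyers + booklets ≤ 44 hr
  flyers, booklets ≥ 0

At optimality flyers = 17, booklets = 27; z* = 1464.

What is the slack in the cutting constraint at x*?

cutting used = 3·17 + 1·27 = 78; slack = 103 − 78 = 25.

25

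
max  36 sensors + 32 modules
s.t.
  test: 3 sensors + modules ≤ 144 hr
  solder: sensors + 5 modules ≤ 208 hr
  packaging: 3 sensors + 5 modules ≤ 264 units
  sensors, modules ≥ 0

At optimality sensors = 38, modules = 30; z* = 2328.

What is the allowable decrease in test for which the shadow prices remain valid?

24

Binding constraints: test, packaging. The basis is B = [[3,1],[3,5]] with det 12.
Per unit decrease in test, x* moves by d = (-0.4167, 0.25).
The basis stays optimal until solder becomes binding; allowable decrease = 24 hr.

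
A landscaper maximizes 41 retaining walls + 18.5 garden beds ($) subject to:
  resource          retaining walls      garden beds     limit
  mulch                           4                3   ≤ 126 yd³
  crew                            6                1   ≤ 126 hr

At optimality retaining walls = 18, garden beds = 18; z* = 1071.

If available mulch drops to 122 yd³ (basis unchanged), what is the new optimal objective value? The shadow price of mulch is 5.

Δb = -4, so new z* = 1071 + (5)·(-4) = 1071 − 20 = 1051.

1051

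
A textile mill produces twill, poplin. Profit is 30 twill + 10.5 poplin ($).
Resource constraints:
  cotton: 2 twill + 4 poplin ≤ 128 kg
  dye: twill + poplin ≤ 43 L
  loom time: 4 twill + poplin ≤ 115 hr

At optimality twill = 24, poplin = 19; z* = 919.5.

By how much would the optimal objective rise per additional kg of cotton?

0

Binding: dye and loom time. Non-binding: cotton (4 unused).
By complementary slackness, y = 0 for the non-binding constraint.
Dual feasibility on the basic columns requires 1·y_dye + 4·y_loom time = 30, 1·y_dye + 1·y_loom time = 10.5.
This yields shadow prices y_dye = 4, y_loom time = 6.5.
Shadow price of cotton = 0.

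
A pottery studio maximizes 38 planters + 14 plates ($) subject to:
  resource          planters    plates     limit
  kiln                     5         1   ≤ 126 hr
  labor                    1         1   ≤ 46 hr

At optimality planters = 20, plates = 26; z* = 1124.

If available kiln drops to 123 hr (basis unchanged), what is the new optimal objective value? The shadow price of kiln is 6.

Δb = -3, so new z* = 1124 + (6)·(-3) = 1124 − 18 = 1106.

1106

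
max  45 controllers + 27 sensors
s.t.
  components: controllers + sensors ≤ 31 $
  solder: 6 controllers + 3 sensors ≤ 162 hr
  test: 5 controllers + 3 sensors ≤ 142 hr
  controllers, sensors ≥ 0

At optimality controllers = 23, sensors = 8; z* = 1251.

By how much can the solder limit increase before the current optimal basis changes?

Binding constraints: components, solder. The basis is B = [[1,1],[6,3]] with det -3.
Per unit increase in solder, x* moves by d = (0.3333, -0.3333).
The basis stays optimal until test becomes binding; allowable increase = 4.5 hr.

4.5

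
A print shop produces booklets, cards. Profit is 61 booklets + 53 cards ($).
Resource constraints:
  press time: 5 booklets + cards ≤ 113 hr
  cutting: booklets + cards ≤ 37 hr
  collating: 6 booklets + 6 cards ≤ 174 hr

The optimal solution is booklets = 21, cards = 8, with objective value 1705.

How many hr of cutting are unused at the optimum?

cutting used = 1·21 + 1·8 = 29; slack = 37 − 29 = 8.

8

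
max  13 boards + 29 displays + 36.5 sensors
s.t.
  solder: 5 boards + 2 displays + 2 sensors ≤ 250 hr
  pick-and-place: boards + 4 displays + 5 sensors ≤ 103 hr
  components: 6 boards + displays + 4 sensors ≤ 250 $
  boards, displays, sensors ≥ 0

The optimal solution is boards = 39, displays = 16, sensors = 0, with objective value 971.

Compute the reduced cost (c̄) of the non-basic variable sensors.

-2.5

Binding: pick-and-place and components. Non-binding: solder (23 unused).
Slack constraints have shadow price 0 (complementary slackness).
Dual feasibility on the basic columns requires 1·y_pick-and-place + 6·y_components = 13, 4·y_pick-and-place + 1·y_components = 29.
This yields shadow prices y_pick-and-place = 7, y_components = 1.
Reduced cost of sensors: c₃ − yᵀa₃ = 36.5 − (7·5 + 1·4) = 36.5 − 39 = -2.5.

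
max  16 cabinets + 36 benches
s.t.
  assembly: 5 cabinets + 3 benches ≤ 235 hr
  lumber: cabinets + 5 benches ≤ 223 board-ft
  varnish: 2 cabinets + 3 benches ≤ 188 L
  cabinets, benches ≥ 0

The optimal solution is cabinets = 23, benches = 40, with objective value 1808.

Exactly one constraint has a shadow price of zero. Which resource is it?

varnish

assembly: 235/235 (binding)
lumber: 223/223 (binding)
varnish: 166/188 (slack 22)
By complementary slackness, a constraint with positive slack has shadow price 0 → varnish.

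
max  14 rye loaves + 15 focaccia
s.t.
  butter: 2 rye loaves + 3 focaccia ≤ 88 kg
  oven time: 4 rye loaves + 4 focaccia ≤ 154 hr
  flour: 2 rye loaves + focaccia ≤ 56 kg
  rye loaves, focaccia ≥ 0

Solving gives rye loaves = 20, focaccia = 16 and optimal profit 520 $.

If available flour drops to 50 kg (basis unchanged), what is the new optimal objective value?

502

At the optimum: butter uses 88 of 88 (binding); oven time uses 144 of 154 (slack = 10); flour uses 56 of 56 (binding).
Since oven time is not tight, its dual is 0.
Dual feasibility on the basic columns requires 2·y_butter + 2·y_flour = 14, 3·y_butter + 1·y_flour = 15.
→ y_butter = 4 and y_flour = 3.
Δz = y_flour·Δb = 3 × (-6) = -18, so new z* = 520 − 18 = 502.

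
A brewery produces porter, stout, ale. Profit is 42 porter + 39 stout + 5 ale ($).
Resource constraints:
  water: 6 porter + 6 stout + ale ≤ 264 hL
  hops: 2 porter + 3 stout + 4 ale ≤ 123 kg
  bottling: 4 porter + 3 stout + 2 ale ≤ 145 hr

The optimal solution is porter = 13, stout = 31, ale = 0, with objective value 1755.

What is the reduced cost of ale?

Binding: water and bottling. Non-binding: hops (4 unused).
Since hops is not tight, its dual is 0.
The binding rows give the dual system: 6·y_water + 4·y_bottling = 42 and 6·y_water + 3·y_bottling = 39.
This yields shadow prices y_water = 5, y_bottling = 3.
Reduced cost of ale: c₃ − yᵀa₃ = 5 − (5·1 + 3·2) = 5 − 11 = -6.

-6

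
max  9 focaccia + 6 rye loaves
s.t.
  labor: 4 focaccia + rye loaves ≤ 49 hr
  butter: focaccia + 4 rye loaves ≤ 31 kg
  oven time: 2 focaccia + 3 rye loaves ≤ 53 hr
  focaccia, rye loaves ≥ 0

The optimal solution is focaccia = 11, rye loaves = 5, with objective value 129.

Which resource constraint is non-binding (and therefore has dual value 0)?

oven time

labor: 49/49 (binding)
butter: 31/31 (binding)
oven time: 37/53 (slack 16)
By complementary slackness, a constraint with positive slack has shadow price 0 → oven time.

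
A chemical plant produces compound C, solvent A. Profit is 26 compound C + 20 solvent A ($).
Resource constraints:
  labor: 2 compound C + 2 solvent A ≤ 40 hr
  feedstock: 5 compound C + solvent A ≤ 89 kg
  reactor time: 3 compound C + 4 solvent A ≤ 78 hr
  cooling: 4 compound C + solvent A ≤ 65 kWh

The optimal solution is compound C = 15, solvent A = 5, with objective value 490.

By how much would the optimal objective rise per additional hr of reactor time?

At the optimum: labor uses 40 of 40 (binding); feedstock uses 80 of 89 (slack = 9); reactor time uses 65 of 78 (slack = 13); cooling uses 65 of 65 (binding).
By complementary slackness, y = 0 for the non-binding constraints.
Dual feasibility on the basic columns requires 2·y_labor + 4·y_cooling = 26, 2·y_labor + 1·y_cooling = 20.
This yields shadow prices y_labor = 9, y_cooling = 2.
Shadow price of reactor time = 0.

0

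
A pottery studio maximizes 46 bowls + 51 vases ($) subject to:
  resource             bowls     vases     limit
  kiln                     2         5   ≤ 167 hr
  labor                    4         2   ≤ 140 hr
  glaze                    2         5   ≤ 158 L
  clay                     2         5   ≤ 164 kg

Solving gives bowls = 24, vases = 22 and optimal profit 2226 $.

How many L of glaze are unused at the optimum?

glaze used = 2·24 + 5·22 = 158; slack = 158 − 158 = 0.

0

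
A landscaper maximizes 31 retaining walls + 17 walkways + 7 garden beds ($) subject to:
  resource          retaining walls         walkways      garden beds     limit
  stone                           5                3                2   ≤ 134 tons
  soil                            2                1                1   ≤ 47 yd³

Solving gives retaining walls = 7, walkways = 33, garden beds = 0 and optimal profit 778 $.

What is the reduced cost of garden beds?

-7

At the optimum: stone uses 134 of 134 (binding); soil uses 47 of 47 (binding).
Dual feasibility on the basic columns requires 5·y_stone + 2·y_soil = 31, 3·y_stone + 1·y_soil = 17.
→ y_stone = 3 and y_soil = 8.
Reduced cost of garden beds: c₃ − yᵀa₃ = 7 − (3·2 + 8·1) = 7 − 14 = -7.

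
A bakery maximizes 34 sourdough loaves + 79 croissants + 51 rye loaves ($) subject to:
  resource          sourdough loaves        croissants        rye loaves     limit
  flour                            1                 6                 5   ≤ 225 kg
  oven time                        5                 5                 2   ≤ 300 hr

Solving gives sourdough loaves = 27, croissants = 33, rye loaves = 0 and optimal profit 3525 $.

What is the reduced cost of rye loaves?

-4

Check each constraint at x*: flour 225/225 (tight); oven time 300/300 (tight).
The binding rows give the dual system: 1·y_flour + 5·y_oven time = 34 and 6·y_flour + 5·y_oven time = 79.
Solving: y_flour = 9, y_oven time = 5.
Reduced cost of rye loaves: c₃ − yᵀa₃ = 51 − (9·5 + 5·2) = 51 − 55 = -4.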